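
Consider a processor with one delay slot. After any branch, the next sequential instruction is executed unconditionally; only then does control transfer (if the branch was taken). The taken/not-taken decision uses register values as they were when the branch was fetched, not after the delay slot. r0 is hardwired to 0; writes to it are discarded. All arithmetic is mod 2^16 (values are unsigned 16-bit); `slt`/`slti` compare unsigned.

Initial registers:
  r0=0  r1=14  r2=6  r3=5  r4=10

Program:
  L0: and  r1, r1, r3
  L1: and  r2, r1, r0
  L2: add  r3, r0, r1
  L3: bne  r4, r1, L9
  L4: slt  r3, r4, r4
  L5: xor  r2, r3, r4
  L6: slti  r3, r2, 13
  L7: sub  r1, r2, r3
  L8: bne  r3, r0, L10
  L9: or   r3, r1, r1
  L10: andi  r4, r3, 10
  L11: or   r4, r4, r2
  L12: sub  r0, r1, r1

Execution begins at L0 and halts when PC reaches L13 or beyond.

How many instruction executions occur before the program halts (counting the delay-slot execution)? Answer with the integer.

9

[0] and  r1, r1, r3  →  {r0:0, r1:4, r2:6, r3:5, r4:10}
[1] and  r2, r1, r0  →  {r0:0, r1:4, r2:0, r3:5, r4:10}
[2] add  r3, r0, r1  →  {r0:0, r1:4, r2:0, r3:4, r4:10}
[3] bne  r4, r1, L9  →  {r0:0, r1:4, r2:0, r3:4, r4:10}  ⟨branch taken⟩
[4] slt  r3, r4, r4  →  {r0:0, r1:4, r2:0, r3:0, r4:10}
[9] or   r3, r1, r1  →  {r0:0, r1:4, r2:0, r3:4, r4:10}
[10] andi  r4, r3, 10  →  {r0:0, r1:4, r2:0, r3:4, r4:0}
[11] or   r4, r4, r2  →  {r0:0, r1:4, r2:0, r3:4, r4:0}
[12] sub  r0, r1, r1  →  {r0:0, r1:4, r2:0, r3:4, r4:0}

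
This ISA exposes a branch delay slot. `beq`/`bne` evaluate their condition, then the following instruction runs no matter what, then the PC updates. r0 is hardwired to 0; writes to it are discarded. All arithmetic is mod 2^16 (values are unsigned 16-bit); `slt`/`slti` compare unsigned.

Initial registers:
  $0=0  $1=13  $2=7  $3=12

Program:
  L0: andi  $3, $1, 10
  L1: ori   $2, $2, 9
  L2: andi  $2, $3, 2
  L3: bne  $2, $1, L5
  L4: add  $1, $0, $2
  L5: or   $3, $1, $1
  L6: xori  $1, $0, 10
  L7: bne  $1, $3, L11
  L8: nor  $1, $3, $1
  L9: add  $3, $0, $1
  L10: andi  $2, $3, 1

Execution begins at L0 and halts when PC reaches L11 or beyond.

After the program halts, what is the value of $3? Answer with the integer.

0

[0] andi  $3, $1, 10  →  {$0:0, $1:13, $2:7, $3:8}
[1] ori   $2, $2, 9  →  {$0:0, $1:13, $2:15, $3:8}
[2] andi  $2, $3, 2  →  {$0:0, $1:13, $2:0, $3:8}
[3] bne  $2, $1, L5  →  {$0:0, $1:13, $2:0, $3:8}  ⟨branch taken⟩
[4] add  $1, $0, $2  →  {$0:0, $1:0, $2:0, $3:8}
[5] or   $3, $1, $1  →  {$0:0, $1:0, $2:0, $3:0}
[6] xori  $1, $0, 10  →  {$0:0, $1:10, $2:0, $3:0}
[7] bne  $1, $3, L11  →  {$0:0, $1:10, $2:0, $3:0}  ⟨branch taken⟩
[8] nor  $1, $3, $1  →  {$0:0, $1:65525, $2:0, $3:0}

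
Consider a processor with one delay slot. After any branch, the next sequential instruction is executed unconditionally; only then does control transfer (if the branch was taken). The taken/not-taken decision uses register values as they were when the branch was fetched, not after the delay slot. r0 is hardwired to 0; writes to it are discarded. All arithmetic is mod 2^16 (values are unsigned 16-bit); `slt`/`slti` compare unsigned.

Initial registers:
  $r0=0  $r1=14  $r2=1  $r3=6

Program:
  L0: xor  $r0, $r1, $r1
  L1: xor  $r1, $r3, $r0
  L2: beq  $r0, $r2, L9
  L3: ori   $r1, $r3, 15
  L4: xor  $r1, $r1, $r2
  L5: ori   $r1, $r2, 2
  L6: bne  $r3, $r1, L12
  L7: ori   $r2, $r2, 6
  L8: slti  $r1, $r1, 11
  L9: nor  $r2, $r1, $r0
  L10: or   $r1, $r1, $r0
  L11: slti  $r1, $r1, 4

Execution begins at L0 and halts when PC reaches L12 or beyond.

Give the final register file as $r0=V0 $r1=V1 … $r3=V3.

$r0=0 $r1=3 $r2=7 $r3=6

#0 xor  $r0, $r1, $r1 ; 0/14/1/6
#1 xor  $r1, $r3, $r0 ; 0/6/1/6
#2 beq  $r0, $r2, L9 ; 0/6/1/6 ; →fallthru
#3 ori   $r1, $r3, 15 ; 0/15/1/6
#4 xor  $r1, $r1, $r2 ; 0/14/1/6
#5 ori   $r1, $r2, 2 ; 0/3/1/6
#6 bne  $r3, $r1, L12 ; 0/3/1/6 ; →target
#7 ori   $r2, $r2, 6 ; 0/3/7/6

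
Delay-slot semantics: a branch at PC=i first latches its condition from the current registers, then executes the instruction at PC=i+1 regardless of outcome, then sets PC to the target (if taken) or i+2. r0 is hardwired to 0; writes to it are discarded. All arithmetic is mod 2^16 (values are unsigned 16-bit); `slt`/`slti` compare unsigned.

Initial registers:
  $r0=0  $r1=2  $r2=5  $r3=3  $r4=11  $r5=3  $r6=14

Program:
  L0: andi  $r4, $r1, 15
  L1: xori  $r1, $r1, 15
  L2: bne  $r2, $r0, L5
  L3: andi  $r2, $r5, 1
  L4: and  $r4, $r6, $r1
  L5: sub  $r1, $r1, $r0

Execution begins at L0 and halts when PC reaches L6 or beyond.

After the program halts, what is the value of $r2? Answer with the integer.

1

[0] andi  $r4, $r1, 15  →  {$r0:0, $r1:2, $r2:5, $r3:3, $r4:2, $r5:3, $r6:14}
[1] xori  $r1, $r1, 15  →  {$r0:0, $r1:13, $r2:5, $r3:3, $r4:2, $r5:3, $r6:14}
[2] bne  $r2, $r0, L5  →  {$r0:0, $r1:13, $r2:5, $r3:3, $r4:2, $r5:3, $r6:14}  ⟨branch taken⟩
[3] andi  $r2, $r5, 1  →  {$r0:0, $r1:13, $r2:1, $r3:3, $r4:2, $r5:3, $r6:14}
[5] sub  $r1, $r1, $r0  →  {$r0:0, $r1:13, $r2:1, $r3:3, $r4:2, $r5:3, $r6:14}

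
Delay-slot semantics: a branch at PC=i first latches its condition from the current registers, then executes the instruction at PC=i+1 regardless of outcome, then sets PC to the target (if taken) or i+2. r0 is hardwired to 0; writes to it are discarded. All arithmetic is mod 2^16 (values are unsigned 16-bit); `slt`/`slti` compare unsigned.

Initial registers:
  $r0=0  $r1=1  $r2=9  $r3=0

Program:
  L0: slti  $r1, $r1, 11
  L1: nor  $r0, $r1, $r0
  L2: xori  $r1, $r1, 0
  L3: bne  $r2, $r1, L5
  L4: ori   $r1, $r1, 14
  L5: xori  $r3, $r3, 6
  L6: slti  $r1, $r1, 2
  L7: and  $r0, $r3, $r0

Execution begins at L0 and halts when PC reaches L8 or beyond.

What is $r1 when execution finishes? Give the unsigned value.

#0 slti  $r1, $r1, 11 ; 0/1/9/0
#1 nor  $r0, $r1, $r0 ; 0/1/9/0
#2 xori  $r1, $r1, 0 ; 0/1/9/0
#3 bne  $r2, $r1, L5 ; 0/1/9/0 ; →target
#4 ori   $r1, $r1, 14 ; 0/15/9/0
#5 xori  $r3, $r3, 6 ; 0/15/9/6
#6 slti  $r1, $r1, 2 ; 0/0/9/6
#7 and  $r0, $r3, $r0 ; 0/0/9/6

0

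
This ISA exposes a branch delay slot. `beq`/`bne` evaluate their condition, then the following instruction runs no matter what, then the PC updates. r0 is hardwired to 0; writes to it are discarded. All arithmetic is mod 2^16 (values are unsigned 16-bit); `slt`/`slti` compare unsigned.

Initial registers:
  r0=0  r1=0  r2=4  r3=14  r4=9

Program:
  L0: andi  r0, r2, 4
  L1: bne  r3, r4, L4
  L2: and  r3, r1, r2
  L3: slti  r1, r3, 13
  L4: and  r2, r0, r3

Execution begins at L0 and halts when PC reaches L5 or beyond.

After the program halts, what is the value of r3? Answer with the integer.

  step pc=0: andi  r0, r2, 4  regs=(0,0,4,14,9)
  step pc=1: bne  r3, r4, L4  cond=T  regs=(0,0,4,14,9)
  step pc=2: and  r3, r1, r2  regs=(0,0,4,0,9)
  step pc=4: and  r2, r0, r3  regs=(0,0,0,0,9)

0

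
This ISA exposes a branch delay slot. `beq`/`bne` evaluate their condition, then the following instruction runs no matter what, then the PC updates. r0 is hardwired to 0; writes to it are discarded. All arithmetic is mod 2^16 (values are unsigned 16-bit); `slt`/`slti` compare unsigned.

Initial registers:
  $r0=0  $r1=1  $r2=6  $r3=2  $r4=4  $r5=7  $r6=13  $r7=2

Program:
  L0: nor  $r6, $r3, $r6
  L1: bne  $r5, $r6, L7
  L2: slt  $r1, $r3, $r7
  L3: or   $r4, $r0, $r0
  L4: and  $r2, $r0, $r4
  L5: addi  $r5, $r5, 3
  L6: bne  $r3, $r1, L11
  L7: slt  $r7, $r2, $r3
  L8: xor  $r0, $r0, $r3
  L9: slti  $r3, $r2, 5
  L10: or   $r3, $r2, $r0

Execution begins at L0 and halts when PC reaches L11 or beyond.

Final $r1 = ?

0

[0] nor  $r6, $r3, $r6  →  {$r0:0, $r1:1, $r2:6, $r3:2, $r4:4, $r5:7, $r6:65520, $r7:2}
[1] bne  $r5, $r6, L7  →  {$r0:0, $r1:1, $r2:6, $r3:2, $r4:4, $r5:7, $r6:65520, $r7:2}  ⟨branch taken⟩
[2] slt  $r1, $r3, $r7  →  {$r0:0, $r1:0, $r2:6, $r3:2, $r4:4, $r5:7, $r6:65520, $r7:2}
[7] slt  $r7, $r2, $r3  →  {$r0:0, $r1:0, $r2:6, $r3:2, $r4:4, $r5:7, $r6:65520, $r7:0}
[8] xor  $r0, $r0, $r3  →  {$r0:0, $r1:0, $r2:6, $r3:2, $r4:4, $r5:7, $r6:65520, $r7:0}
[9] slti  $r3, $r2, 5  →  {$r0:0, $r1:0, $r2:6, $r3:0, $r4:4, $r5:7, $r6:65520, $r7:0}
[10] or   $r3, $r2, $r0  →  {$r0:0, $r1:0, $r2:6, $r3:6, $r4:4, $r5:7, $r6:65520, $r7:0}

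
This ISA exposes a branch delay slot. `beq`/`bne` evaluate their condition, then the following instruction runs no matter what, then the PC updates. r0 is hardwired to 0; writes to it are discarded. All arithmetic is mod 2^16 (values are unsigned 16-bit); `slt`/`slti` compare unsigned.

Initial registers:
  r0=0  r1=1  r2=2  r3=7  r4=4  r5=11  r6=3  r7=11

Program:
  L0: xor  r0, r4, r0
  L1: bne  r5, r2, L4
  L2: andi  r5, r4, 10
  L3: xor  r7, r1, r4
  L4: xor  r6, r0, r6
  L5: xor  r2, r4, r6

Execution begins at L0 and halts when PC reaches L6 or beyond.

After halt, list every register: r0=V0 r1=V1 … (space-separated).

PC=0  xor  r0, r4, r0        | r0=0 r1=1 r2=2 r3=7 r4=4 r5=11 r6=3 r7=11
PC=1  bne  r5, r2, L4        | r0=0 r1=1 r2=2 r3=7 r4=4 r5=11 r6=3 r7=11  [TAKEN]
PC=2  andi  r5, r4, 10       | r0=0 r1=1 r2=2 r3=7 r4=4 r5=0 r6=3 r7=11
PC=4  xor  r6, r0, r6        | r0=0 r1=1 r2=2 r3=7 r4=4 r5=0 r6=3 r7=11
PC=5  xor  r2, r4, r6        | r0=0 r1=1 r2=7 r3=7 r4=4 r5=0 r6=3 r7=11

r0=0 r1=1 r2=7 r3=7 r4=4 r5=0 r6=3 r7=11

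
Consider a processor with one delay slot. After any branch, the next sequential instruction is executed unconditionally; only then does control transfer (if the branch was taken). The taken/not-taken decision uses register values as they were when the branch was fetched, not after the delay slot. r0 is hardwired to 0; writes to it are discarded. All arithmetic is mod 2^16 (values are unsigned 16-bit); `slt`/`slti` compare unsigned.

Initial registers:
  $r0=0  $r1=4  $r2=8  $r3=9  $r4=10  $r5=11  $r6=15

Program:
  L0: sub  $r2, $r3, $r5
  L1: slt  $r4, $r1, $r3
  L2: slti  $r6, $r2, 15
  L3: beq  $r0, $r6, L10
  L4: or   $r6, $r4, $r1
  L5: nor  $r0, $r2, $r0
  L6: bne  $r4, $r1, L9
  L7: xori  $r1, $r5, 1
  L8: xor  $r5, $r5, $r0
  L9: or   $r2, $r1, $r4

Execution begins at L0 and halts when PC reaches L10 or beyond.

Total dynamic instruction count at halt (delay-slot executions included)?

5

#0 sub  $r2, $r3, $r5 ; 0/4/65534/9/10/11/15
#1 slt  $r4, $r1, $r3 ; 0/4/65534/9/1/11/15
#2 slti  $r6, $r2, 15 ; 0/4/65534/9/1/11/0
#3 beq  $r0, $r6, L10 ; 0/4/65534/9/1/11/0 ; →target
#4 or   $r6, $r4, $r1 ; 0/4/65534/9/1/11/5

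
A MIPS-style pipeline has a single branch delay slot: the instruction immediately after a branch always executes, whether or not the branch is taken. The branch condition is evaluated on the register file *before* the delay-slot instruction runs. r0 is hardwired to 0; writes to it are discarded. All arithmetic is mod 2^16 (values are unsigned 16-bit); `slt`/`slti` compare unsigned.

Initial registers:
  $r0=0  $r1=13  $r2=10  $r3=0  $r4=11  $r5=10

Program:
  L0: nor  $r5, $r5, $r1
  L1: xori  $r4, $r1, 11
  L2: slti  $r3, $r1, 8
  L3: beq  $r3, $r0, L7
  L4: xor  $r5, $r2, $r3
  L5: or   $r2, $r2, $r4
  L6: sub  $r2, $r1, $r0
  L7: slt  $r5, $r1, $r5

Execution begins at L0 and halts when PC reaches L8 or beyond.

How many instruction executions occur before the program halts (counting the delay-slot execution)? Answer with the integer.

6

#0 nor  $r5, $r5, $r1 ; 0/13/10/0/11/65520
#1 xori  $r4, $r1, 11 ; 0/13/10/0/6/65520
#2 slti  $r3, $r1, 8 ; 0/13/10/0/6/65520
#3 beq  $r3, $r0, L7 ; 0/13/10/0/6/65520 ; →target
#4 xor  $r5, $r2, $r3 ; 0/13/10/0/6/10
#7 slt  $r5, $r1, $r5 ; 0/13/10/0/6/0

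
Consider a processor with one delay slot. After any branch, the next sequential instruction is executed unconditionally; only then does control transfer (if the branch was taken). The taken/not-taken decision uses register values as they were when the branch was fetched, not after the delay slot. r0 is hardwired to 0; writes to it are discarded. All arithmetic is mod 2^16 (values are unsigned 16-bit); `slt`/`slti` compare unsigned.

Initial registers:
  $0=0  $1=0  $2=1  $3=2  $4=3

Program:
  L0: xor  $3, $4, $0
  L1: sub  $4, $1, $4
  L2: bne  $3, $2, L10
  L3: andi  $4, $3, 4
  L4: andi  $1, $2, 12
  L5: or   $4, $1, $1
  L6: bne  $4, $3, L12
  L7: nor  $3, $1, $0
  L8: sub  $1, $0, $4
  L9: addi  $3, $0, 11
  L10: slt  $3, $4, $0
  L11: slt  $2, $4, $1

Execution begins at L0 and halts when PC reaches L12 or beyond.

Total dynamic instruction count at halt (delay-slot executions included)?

6

[0] xor  $3, $4, $0  →  {$0:0, $1:0, $2:1, $3:3, $4:3}
[1] sub  $4, $1, $4  →  {$0:0, $1:0, $2:1, $3:3, $4:65533}
[2] bne  $3, $2, L10  →  {$0:0, $1:0, $2:1, $3:3, $4:65533}  ⟨branch taken⟩
[3] andi  $4, $3, 4  →  {$0:0, $1:0, $2:1, $3:3, $4:0}
[10] slt  $3, $4, $0  →  {$0:0, $1:0, $2:1, $3:0, $4:0}
[11] slt  $2, $4, $1  →  {$0:0, $1:0, $2:0, $3:0, $4:0}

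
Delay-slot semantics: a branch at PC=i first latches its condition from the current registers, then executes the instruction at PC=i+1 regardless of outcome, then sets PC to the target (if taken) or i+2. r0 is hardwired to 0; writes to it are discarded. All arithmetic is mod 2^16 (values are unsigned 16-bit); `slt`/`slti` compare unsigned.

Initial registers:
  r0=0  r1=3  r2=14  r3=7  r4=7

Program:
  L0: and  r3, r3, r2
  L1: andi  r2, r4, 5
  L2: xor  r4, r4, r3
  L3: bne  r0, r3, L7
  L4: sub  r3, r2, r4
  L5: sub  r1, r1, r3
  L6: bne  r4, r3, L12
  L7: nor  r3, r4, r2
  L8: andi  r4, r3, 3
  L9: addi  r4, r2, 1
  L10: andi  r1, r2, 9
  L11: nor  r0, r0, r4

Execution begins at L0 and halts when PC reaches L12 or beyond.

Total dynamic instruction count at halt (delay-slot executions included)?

10

  step pc=0: and  r3, r3, r2  regs=(0,3,14,6,7)
  step pc=1: andi  r2, r4, 5  regs=(0,3,5,6,7)
  step pc=2: xor  r4, r4, r3  regs=(0,3,5,6,1)
  step pc=3: bne  r0, r3, L7  cond=T  regs=(0,3,5,6,1)
  step pc=4: sub  r3, r2, r4  regs=(0,3,5,4,1)
  step pc=7: nor  r3, r4, r2  regs=(0,3,5,65530,1)
  step pc=8: andi  r4, r3, 3  regs=(0,3,5,65530,2)
  step pc=9: addi  r4, r2, 1  regs=(0,3,5,65530,6)
  step pc=10: andi  r1, r2, 9  regs=(0,1,5,65530,6)
  step pc=11: nor  r0, r0, r4  regs=(0,1,5,65530,6)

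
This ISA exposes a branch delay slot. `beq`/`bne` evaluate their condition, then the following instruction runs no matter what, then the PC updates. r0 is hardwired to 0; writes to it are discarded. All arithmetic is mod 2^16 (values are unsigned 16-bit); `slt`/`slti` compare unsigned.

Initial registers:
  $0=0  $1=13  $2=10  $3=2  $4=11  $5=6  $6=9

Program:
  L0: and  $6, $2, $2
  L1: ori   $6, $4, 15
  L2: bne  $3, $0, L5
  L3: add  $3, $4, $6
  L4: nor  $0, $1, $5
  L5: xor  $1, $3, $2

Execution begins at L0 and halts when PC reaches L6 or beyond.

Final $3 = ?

26

[0] and  $6, $2, $2  →  {$0:0, $1:13, $2:10, $3:2, $4:11, $5:6, $6:10}
[1] ori   $6, $4, 15  →  {$0:0, $1:13, $2:10, $3:2, $4:11, $5:6, $6:15}
[2] bne  $3, $0, L5  →  {$0:0, $1:13, $2:10, $3:2, $4:11, $5:6, $6:15}  ⟨branch taken⟩
[3] add  $3, $4, $6  →  {$0:0, $1:13, $2:10, $3:26, $4:11, $5:6, $6:15}
[5] xor  $1, $3, $2  →  {$0:0, $1:16, $2:10, $3:26, $4:11, $5:6, $6:15}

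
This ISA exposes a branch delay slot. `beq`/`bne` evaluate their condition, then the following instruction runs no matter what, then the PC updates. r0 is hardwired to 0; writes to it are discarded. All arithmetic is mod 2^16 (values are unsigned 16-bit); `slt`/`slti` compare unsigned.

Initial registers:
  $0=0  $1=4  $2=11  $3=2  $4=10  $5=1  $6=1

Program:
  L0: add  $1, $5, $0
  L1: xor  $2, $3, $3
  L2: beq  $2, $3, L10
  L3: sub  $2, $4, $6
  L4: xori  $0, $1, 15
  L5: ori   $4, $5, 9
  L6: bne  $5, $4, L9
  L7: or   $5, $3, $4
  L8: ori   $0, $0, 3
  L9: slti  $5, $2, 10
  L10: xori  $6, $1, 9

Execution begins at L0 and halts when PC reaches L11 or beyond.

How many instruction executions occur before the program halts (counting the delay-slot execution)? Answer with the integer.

10

  step pc=0: add  $1, $5, $0  regs=(0,1,11,2,10,1,1)
  step pc=1: xor  $2, $3, $3  regs=(0,1,0,2,10,1,1)
  step pc=2: beq  $2, $3, L10  cond=F  regs=(0,1,0,2,10,1,1)
  step pc=3: sub  $2, $4, $6  regs=(0,1,9,2,10,1,1)
  step pc=4: xori  $0, $1, 15  regs=(0,1,9,2,10,1,1)
  step pc=5: ori   $4, $5, 9  regs=(0,1,9,2,9,1,1)
  step pc=6: bne  $5, $4, L9  cond=T  regs=(0,1,9,2,9,1,1)
  step pc=7: or   $5, $3, $4  regs=(0,1,9,2,9,11,1)
  step pc=9: slti  $5, $2, 10  regs=(0,1,9,2,9,1,1)
  step pc=10: xori  $6, $1, 9  regs=(0,1,9,2,9,1,8)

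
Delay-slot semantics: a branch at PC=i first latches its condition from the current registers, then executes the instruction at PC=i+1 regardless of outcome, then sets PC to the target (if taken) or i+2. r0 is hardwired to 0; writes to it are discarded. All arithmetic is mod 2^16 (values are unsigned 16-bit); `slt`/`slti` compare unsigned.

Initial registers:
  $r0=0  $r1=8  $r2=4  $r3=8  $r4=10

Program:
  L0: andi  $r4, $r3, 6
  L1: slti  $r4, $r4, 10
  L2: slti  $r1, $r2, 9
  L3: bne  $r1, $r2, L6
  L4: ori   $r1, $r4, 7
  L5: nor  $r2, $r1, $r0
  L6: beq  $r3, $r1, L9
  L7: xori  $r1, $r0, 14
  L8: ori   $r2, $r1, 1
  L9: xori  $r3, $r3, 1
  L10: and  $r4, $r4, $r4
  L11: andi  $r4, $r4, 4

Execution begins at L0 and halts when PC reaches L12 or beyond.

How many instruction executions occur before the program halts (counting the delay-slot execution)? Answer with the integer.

11

PC=0  andi  $r4, $r3, 6      | $r0=0 $r1=8 $r2=4 $r3=8 $r4=0
PC=1  slti  $r4, $r4, 10     | $r0=0 $r1=8 $r2=4 $r3=8 $r4=1
PC=2  slti  $r1, $r2, 9      | $r0=0 $r1=1 $r2=4 $r3=8 $r4=1
PC=3  bne  $r1, $r2, L6      | $r0=0 $r1=1 $r2=4 $r3=8 $r4=1  [TAKEN]
PC=4  ori   $r1, $r4, 7      | $r0=0 $r1=7 $r2=4 $r3=8 $r4=1
PC=6  beq  $r3, $r1, L9      | $r0=0 $r1=7 $r2=4 $r3=8 $r4=1  [not taken]
PC=7  xori  $r1, $r0, 14     | $r0=0 $r1=14 $r2=4 $r3=8 $r4=1
PC=8  ori   $r2, $r1, 1      | $r0=0 $r1=14 $r2=15 $r3=8 $r4=1
PC=9  xori  $r3, $r3, 1      | $r0=0 $r1=14 $r2=15 $r3=9 $r4=1
PC=10 and  $r4, $r4, $r4     | $r0=0 $r1=14 $r2=15 $r3=9 $r4=1
PC=11 andi  $r4, $r4, 4      | $r0=0 $r1=14 $r2=15 $r3=9 $r4=0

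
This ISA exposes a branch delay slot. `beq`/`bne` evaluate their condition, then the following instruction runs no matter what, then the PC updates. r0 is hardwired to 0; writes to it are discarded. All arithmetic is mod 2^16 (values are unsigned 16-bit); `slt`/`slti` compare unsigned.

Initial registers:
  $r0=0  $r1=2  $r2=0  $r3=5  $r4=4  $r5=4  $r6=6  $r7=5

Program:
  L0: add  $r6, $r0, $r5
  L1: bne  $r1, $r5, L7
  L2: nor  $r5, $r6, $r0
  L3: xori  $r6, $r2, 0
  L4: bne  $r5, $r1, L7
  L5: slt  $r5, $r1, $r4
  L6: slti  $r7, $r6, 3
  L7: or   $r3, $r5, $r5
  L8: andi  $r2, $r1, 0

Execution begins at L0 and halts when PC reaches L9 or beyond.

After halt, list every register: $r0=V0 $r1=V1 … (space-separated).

PC=0  add  $r6, $r0, $r5     | $r0=0 $r1=2 $r2=0 $r3=5 $r4=4 $r5=4 $r6=4 $r7=5
PC=1  bne  $r1, $r5, L7      | $r0=0 $r1=2 $r2=0 $r3=5 $r4=4 $r5=4 $r6=4 $r7=5  [TAKEN]
PC=2  nor  $r5, $r6, $r0     | $r0=0 $r1=2 $r2=0 $r3=5 $r4=4 $r5=65531 $r6=4 $r7=5
PC=7  or   $r3, $r5, $r5     | $r0=0 $r1=2 $r2=0 $r3=65531 $r4=4 $r5=65531 $r6=4 $r7=5
PC=8  andi  $r2, $r1, 0      | $r0=0 $r1=2 $r2=0 $r3=65531 $r4=4 $r5=65531 $r6=4 $r7=5

$r0=0 $r1=2 $r2=0 $r3=65531 $r4=4 $r5=65531 $r6=4 $r7=5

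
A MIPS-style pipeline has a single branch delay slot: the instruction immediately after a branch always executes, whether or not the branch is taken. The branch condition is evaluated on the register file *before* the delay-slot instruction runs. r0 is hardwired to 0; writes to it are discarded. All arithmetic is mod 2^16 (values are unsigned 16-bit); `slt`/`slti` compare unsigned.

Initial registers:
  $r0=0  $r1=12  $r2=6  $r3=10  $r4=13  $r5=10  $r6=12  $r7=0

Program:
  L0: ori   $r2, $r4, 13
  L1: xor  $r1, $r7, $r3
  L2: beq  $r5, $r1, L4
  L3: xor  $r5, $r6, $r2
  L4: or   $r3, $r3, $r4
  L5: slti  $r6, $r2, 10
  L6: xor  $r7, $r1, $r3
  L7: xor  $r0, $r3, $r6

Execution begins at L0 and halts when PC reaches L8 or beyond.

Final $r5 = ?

[0] ori   $r2, $r4, 13  →  {$r0:0, $r1:12, $r2:13, $r3:10, $r4:13, $r5:10, $r6:12, $r7:0}
[1] xor  $r1, $r7, $r3  →  {$r0:0, $r1:10, $r2:13, $r3:10, $r4:13, $r5:10, $r6:12, $r7:0}
[2] beq  $r5, $r1, L4  →  {$r0:0, $r1:10, $r2:13, $r3:10, $r4:13, $r5:10, $r6:12, $r7:0}  ⟨branch taken⟩
[3] xor  $r5, $r6, $r2  →  {$r0:0, $r1:10, $r2:13, $r3:10, $r4:13, $r5:1, $r6:12, $r7:0}
[4] or   $r3, $r3, $r4  →  {$r0:0, $r1:10, $r2:13, $r3:15, $r4:13, $r5:1, $r6:12, $r7:0}
[5] slti  $r6, $r2, 10  →  {$r0:0, $r1:10, $r2:13, $r3:15, $r4:13, $r5:1, $r6:0, $r7:0}
[6] xor  $r7, $r1, $r3  →  {$r0:0, $r1:10, $r2:13, $r3:15, $r4:13, $r5:1, $r6:0, $r7:5}
[7] xor  $r0, $r3, $r6  →  {$r0:0, $r1:10, $r2:13, $r3:15, $r4:13, $r5:1, $r6:0, $r7:5}

1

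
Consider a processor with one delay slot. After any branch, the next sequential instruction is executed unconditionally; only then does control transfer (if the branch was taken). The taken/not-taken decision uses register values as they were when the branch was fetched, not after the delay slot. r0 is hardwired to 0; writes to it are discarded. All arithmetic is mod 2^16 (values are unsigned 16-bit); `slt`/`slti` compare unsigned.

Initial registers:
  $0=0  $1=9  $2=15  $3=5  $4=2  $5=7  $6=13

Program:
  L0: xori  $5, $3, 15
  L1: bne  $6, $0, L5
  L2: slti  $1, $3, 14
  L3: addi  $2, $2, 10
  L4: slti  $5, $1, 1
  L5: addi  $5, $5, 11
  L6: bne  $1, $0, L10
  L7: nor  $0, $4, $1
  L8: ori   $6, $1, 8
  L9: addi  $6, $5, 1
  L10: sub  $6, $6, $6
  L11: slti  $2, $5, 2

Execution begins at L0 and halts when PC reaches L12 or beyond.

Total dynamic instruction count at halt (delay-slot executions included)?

PC=0  xori  $5, $3, 15       | $0=0 $1=9 $2=15 $3=5 $4=2 $5=10 $6=13
PC=1  bne  $6, $0, L5        | $0=0 $1=9 $2=15 $3=5 $4=2 $5=10 $6=13  [TAKEN]
PC=2  slti  $1, $3, 14       | $0=0 $1=1 $2=15 $3=5 $4=2 $5=10 $6=13
PC=5  addi  $5, $5, 11       | $0=0 $1=1 $2=15 $3=5 $4=2 $5=21 $6=13
PC=6  bne  $1, $0, L10       | $0=0 $1=1 $2=15 $3=5 $4=2 $5=21 $6=13  [TAKEN]
PC=7  nor  $0, $4, $1        | $0=0 $1=1 $2=15 $3=5 $4=2 $5=21 $6=13
PC=10 sub  $6, $6, $6        | $0=0 $1=1 $2=15 $3=5 $4=2 $5=21 $6=0
PC=11 slti  $2, $5, 2        | $0=0 $1=1 $2=0 $3=5 $4=2 $5=21 $6=0

8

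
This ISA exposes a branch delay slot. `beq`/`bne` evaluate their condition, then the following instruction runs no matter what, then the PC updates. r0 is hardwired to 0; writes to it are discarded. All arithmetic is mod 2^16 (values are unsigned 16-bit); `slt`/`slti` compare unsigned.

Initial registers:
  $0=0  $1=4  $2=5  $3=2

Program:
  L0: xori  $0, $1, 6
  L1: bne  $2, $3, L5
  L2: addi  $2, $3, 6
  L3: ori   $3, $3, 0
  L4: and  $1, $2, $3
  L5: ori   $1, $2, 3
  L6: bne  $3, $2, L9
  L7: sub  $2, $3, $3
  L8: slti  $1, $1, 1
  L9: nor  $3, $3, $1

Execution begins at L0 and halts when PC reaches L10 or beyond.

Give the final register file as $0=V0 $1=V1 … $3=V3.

PC=0  xori  $0, $1, 6        | $0=0 $1=4 $2=5 $3=2
PC=1  bne  $2, $3, L5        | $0=0 $1=4 $2=5 $3=2  [TAKEN]
PC=2  addi  $2, $3, 6        | $0=0 $1=4 $2=8 $3=2
PC=5  ori   $1, $2, 3        | $0=0 $1=11 $2=8 $3=2
PC=6  bne  $3, $2, L9        | $0=0 $1=11 $2=8 $3=2  [TAKEN]
PC=7  sub  $2, $3, $3        | $0=0 $1=11 $2=0 $3=2
PC=9  nor  $3, $3, $1        | $0=0 $1=11 $2=0 $3=65524

$0=0 $1=11 $2=0 $3=65524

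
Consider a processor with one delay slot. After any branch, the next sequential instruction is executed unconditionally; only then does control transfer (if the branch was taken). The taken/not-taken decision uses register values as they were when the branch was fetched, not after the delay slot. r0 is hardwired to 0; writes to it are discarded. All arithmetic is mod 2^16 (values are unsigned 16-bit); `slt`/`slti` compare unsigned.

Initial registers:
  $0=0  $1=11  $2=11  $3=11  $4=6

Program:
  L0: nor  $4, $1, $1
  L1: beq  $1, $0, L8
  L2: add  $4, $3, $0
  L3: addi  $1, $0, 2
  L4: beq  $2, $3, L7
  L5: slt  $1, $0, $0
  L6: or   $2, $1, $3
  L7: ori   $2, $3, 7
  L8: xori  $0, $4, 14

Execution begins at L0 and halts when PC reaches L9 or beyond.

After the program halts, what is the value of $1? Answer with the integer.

0

PC=0  nor  $4, $1, $1        | $0=0 $1=11 $2=11 $3=11 $4=65524
PC=1  beq  $1, $0, L8        | $0=0 $1=11 $2=11 $3=11 $4=65524  [not taken]
PC=2  add  $4, $3, $0        | $0=0 $1=11 $2=11 $3=11 $4=11
PC=3  addi  $1, $0, 2        | $0=0 $1=2 $2=11 $3=11 $4=11
PC=4  beq  $2, $3, L7        | $0=0 $1=2 $2=11 $3=11 $4=11  [TAKEN]
PC=5  slt  $1, $0, $0        | $0=0 $1=0 $2=11 $3=11 $4=11
PC=7  ori   $2, $3, 7        | $0=0 $1=0 $2=15 $3=11 $4=11
PC=8  xori  $0, $4, 14       | $0=0 $1=0 $2=15 $3=11 $4=11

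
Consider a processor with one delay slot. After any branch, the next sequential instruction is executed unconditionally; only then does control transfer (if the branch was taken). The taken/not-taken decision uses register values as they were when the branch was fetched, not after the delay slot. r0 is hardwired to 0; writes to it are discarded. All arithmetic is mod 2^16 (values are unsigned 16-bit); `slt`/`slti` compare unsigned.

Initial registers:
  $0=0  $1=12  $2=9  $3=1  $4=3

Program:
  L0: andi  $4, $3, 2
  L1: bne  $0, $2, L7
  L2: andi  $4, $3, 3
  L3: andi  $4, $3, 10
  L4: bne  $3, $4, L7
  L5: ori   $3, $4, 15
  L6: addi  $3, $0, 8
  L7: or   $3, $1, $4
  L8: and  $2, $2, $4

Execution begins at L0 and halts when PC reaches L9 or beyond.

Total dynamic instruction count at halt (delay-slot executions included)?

5

#0 andi  $4, $3, 2 ; 0/12/9/1/0
#1 bne  $0, $2, L7 ; 0/12/9/1/0 ; →target
#2 andi  $4, $3, 3 ; 0/12/9/1/1
#7 or   $3, $1, $4 ; 0/12/9/13/1
#8 and  $2, $2, $4 ; 0/12/1/13/1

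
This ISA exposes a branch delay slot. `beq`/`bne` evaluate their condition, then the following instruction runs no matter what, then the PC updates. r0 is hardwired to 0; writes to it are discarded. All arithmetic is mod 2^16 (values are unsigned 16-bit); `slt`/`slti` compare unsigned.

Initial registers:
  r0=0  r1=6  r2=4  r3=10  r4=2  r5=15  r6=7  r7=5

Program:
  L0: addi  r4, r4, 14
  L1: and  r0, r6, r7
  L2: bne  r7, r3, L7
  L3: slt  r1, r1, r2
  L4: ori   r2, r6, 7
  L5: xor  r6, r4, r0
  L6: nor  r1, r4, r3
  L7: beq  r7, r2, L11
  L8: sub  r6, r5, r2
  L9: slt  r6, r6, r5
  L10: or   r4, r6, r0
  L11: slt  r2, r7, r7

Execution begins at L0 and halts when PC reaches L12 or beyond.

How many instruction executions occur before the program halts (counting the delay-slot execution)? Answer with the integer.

#0 addi  r4, r4, 14 ; 0/6/4/10/16/15/7/5
#1 and  r0, r6, r7 ; 0/6/4/10/16/15/7/5
#2 bne  r7, r3, L7 ; 0/6/4/10/16/15/7/5 ; →target
#3 slt  r1, r1, r2 ; 0/0/4/10/16/15/7/5
#7 beq  r7, r2, L11 ; 0/0/4/10/16/15/7/5 ; →fallthru
#8 sub  r6, r5, r2 ; 0/0/4/10/16/15/11/5
#9 slt  r6, r6, r5 ; 0/0/4/10/16/15/1/5
#10 or   r4, r6, r0 ; 0/0/4/10/1/15/1/5
#11 slt  r2, r7, r7 ; 0/0/0/10/1/15/1/5

9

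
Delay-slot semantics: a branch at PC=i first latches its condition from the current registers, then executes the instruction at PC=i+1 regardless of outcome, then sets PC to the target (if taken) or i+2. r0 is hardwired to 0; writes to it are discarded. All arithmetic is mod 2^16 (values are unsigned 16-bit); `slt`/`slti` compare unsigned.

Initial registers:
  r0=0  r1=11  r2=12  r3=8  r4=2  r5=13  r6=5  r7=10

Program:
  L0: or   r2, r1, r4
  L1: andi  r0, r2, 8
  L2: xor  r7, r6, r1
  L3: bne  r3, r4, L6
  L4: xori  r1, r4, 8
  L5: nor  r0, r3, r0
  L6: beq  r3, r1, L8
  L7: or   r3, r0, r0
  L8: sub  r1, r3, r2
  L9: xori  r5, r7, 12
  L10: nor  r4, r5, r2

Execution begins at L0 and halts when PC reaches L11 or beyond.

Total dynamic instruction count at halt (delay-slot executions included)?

  step pc=0: or   r2, r1, r4  regs=(0,11,11,8,2,13,5,10)
  step pc=1: andi  r0, r2, 8  regs=(0,11,11,8,2,13,5,10)
  step pc=2: xor  r7, r6, r1  regs=(0,11,11,8,2,13,5,14)
  step pc=3: bne  r3, r4, L6  cond=T  regs=(0,11,11,8,2,13,5,14)
  step pc=4: xori  r1, r4, 8  regs=(0,10,11,8,2,13,5,14)
  step pc=6: beq  r3, r1, L8  cond=F  regs=(0,10,11,8,2,13,5,14)
  step pc=7: or   r3, r0, r0  regs=(0,10,11,0,2,13,5,14)
  step pc=8: sub  r1, r3, r2  regs=(0,65525,11,0,2,13,5,14)
  step pc=9: xori  r5, r7, 12  regs=(0,65525,11,0,2,2,5,14)
  step pc=10: nor  r4, r5, r2  regs=(0,65525,11,0,65524,2,5,14)

10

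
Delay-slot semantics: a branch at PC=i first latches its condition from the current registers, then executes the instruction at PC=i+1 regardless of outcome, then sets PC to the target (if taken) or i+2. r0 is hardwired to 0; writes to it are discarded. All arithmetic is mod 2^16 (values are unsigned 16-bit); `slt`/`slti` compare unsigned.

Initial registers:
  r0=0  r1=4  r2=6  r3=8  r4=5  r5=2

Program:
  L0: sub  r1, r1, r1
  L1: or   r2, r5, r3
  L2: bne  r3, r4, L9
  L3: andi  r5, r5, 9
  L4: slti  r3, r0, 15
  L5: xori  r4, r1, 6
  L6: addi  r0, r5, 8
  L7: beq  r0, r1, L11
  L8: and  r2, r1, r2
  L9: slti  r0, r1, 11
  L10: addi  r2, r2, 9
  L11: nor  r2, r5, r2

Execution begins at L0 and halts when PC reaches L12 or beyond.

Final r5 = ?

0

  step pc=0: sub  r1, r1, r1  regs=(0,0,6,8,5,2)
  step pc=1: or   r2, r5, r3  regs=(0,0,10,8,5,2)
  step pc=2: bne  r3, r4, L9  cond=T  regs=(0,0,10,8,5,2)
  step pc=3: andi  r5, r5, 9  regs=(0,0,10,8,5,0)
  step pc=9: slti  r0, r1, 11  regs=(0,0,10,8,5,0)
  step pc=10: addi  r2, r2, 9  regs=(0,0,19,8,5,0)
  step pc=11: nor  r2, r5, r2  regs=(0,0,65516,8,5,0)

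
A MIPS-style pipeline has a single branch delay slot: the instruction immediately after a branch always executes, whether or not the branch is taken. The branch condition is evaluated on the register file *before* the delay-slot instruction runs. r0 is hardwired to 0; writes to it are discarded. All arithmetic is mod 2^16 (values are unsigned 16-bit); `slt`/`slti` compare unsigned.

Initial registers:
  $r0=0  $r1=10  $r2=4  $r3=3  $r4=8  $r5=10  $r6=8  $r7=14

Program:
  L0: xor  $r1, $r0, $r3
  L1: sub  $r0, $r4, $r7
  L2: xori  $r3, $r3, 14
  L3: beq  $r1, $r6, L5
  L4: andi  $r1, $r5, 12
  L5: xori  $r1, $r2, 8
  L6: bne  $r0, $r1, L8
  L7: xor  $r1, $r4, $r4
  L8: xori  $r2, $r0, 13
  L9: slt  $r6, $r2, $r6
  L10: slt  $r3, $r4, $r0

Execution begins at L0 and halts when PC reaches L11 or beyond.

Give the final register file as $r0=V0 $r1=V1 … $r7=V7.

$r0=0 $r1=0 $r2=13 $r3=0 $r4=8 $r5=10 $r6=0 $r7=14

PC=0  xor  $r1, $r0, $r3     | $r0=0 $r1=3 $r2=4 $r3=3 $r4=8 $r5=10 $r6=8 $r7=14
PC=1  sub  $r0, $r4, $r7     | $r0=0 $r1=3 $r2=4 $r3=3 $r4=8 $r5=10 $r6=8 $r7=14
PC=2  xori  $r3, $r3, 14     | $r0=0 $r1=3 $r2=4 $r3=13 $r4=8 $r5=10 $r6=8 $r7=14
PC=3  beq  $r1, $r6, L5      | $r0=0 $r1=3 $r2=4 $r3=13 $r4=8 $r5=10 $r6=8 $r7=14  [not taken]
PC=4  andi  $r1, $r5, 12     | $r0=0 $r1=8 $r2=4 $r3=13 $r4=8 $r5=10 $r6=8 $r7=14
PC=5  xori  $r1, $r2, 8      | $r0=0 $r1=12 $r2=4 $r3=13 $r4=8 $r5=10 $r6=8 $r7=14
PC=6  bne  $r0, $r1, L8      | $r0=0 $r1=12 $r2=4 $r3=13 $r4=8 $r5=10 $r6=8 $r7=14  [TAKEN]
PC=7  xor  $r1, $r4, $r4     | $r0=0 $r1=0 $r2=4 $r3=13 $r4=8 $r5=10 $r6=8 $r7=14
PC=8  xori  $r2, $r0, 13     | $r0=0 $r1=0 $r2=13 $r3=13 $r4=8 $r5=10 $r6=8 $r7=14
PC=9  slt  $r6, $r2, $r6     | $r0=0 $r1=0 $r2=13 $r3=13 $r4=8 $r5=10 $r6=0 $r7=14
PC=10 slt  $r3, $r4, $r0     | $r0=0 $r1=0 $r2=13 $r3=0 $r4=8 $r5=10 $r6=0 $r7=14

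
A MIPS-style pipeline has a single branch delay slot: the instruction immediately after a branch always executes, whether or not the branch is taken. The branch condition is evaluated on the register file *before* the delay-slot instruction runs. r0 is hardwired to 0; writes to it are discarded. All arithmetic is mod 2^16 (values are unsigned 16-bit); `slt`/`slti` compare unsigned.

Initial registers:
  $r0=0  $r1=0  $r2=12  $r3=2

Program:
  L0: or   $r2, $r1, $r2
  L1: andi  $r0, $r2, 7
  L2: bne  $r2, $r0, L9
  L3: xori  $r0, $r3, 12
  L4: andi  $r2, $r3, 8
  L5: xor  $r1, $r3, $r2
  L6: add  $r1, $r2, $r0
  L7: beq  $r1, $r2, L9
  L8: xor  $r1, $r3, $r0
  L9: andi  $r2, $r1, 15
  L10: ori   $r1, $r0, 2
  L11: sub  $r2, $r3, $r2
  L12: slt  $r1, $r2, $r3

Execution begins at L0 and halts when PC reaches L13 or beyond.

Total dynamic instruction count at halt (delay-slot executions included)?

8

[0] or   $r2, $r1, $r2  →  {$r0:0, $r1:0, $r2:12, $r3:2}
[1] andi  $r0, $r2, 7  →  {$r0:0, $r1:0, $r2:12, $r3:2}
[2] bne  $r2, $r0, L9  →  {$r0:0, $r1:0, $r2:12, $r3:2}  ⟨branch taken⟩
[3] xori  $r0, $r3, 12  →  {$r0:0, $r1:0, $r2:12, $r3:2}
[9] andi  $r2, $r1, 15  →  {$r0:0, $r1:0, $r2:0, $r3:2}
[10] ori   $r1, $r0, 2  →  {$r0:0, $r1:2, $r2:0, $r3:2}
[11] sub  $r2, $r3, $r2  →  {$r0:0, $r1:2, $r2:2, $r3:2}
[12] slt  $r1, $r2, $r3  →  {$r0:0, $r1:0, $r2:2, $r3:2}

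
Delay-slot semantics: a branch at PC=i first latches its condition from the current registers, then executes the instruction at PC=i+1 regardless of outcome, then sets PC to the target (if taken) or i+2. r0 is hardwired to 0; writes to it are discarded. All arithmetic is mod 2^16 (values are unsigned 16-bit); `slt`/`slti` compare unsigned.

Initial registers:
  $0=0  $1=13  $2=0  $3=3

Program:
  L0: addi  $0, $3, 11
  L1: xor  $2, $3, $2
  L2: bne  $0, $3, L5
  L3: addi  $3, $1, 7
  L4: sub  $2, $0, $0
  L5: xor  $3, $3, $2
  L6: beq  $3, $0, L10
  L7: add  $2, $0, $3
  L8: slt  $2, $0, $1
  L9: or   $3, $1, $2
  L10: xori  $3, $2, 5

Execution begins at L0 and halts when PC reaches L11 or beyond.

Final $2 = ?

[0] addi  $0, $3, 11  →  {$0:0, $1:13, $2:0, $3:3}
[1] xor  $2, $3, $2  →  {$0:0, $1:13, $2:3, $3:3}
[2] bne  $0, $3, L5  →  {$0:0, $1:13, $2:3, $3:3}  ⟨branch taken⟩
[3] addi  $3, $1, 7  →  {$0:0, $1:13, $2:3, $3:20}
[5] xor  $3, $3, $2  →  {$0:0, $1:13, $2:3, $3:23}
[6] beq  $3, $0, L10  →  {$0:0, $1:13, $2:3, $3:23}  ⟨branch fallthrough⟩
[7] add  $2, $0, $3  →  {$0:0, $1:13, $2:23, $3:23}
[8] slt  $2, $0, $1  →  {$0:0, $1:13, $2:1, $3:23}
[9] or   $3, $1, $2  →  {$0:0, $1:13, $2:1, $3:13}
[10] xori  $3, $2, 5  →  {$0:0, $1:13, $2:1, $3:4}

1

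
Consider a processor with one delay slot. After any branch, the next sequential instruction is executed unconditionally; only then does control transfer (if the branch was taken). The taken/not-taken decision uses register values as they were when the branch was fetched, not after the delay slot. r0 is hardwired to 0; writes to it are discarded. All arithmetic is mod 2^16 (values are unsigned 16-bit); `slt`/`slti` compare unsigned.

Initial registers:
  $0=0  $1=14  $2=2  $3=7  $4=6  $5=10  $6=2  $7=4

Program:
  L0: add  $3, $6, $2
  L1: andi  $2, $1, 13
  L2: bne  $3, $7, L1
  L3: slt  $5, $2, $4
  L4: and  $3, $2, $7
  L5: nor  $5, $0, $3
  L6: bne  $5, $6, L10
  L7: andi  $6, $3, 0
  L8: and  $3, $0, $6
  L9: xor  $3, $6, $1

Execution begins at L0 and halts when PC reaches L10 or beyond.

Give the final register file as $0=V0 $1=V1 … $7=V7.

PC=0  add  $3, $6, $2        | $0=0 $1=14 $2=2 $3=4 $4=6 $5=10 $6=2 $7=4
PC=1  andi  $2, $1, 13       | $0=0 $1=14 $2=12 $3=4 $4=6 $5=10 $6=2 $7=4
PC=2  bne  $3, $7, L1        | $0=0 $1=14 $2=12 $3=4 $4=6 $5=10 $6=2 $7=4  [not taken]
PC=3  slt  $5, $2, $4        | $0=0 $1=14 $2=12 $3=4 $4=6 $5=0 $6=2 $7=4
PC=4  and  $3, $2, $7        | $0=0 $1=14 $2=12 $3=4 $4=6 $5=0 $6=2 $7=4
PC=5  nor  $5, $0, $3        | $0=0 $1=14 $2=12 $3=4 $4=6 $5=65531 $6=2 $7=4
PC=6  bne  $5, $6, L10       | $0=0 $1=14 $2=12 $3=4 $4=6 $5=65531 $6=2 $7=4  [TAKEN]
PC=7  andi  $6, $3, 0        | $0=0 $1=14 $2=12 $3=4 $4=6 $5=65531 $6=0 $7=4

$0=0 $1=14 $2=12 $3=4 $4=6 $5=65531 $6=0 $7=4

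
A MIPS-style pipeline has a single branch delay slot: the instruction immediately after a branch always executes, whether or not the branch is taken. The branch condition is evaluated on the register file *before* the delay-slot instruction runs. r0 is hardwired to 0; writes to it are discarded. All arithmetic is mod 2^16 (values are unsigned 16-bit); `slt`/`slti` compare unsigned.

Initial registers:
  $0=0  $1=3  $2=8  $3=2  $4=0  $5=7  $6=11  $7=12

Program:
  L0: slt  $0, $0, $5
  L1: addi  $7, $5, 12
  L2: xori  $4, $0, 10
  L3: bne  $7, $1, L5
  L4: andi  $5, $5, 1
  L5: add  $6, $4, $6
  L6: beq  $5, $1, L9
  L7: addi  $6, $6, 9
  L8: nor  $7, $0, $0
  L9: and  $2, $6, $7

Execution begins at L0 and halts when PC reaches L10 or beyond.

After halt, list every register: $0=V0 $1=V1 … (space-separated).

  step pc=0: slt  $0, $0, $5  regs=(0,3,8,2,0,7,11,12)
  step pc=1: addi  $7, $5, 12  regs=(0,3,8,2,0,7,11,19)
  step pc=2: xori  $4, $0, 10  regs=(0,3,8,2,10,7,11,19)
  step pc=3: bne  $7, $1, L5  cond=T  regs=(0,3,8,2,10,7,11,19)
  step pc=4: andi  $5, $5, 1  regs=(0,3,8,2,10,1,11,19)
  step pc=5: add  $6, $4, $6  regs=(0,3,8,2,10,1,21,19)
  step pc=6: beq  $5, $1, L9  cond=F  regs=(0,3,8,2,10,1,21,19)
  step pc=7: addi  $6, $6, 9  regs=(0,3,8,2,10,1,30,19)
  step pc=8: nor  $7, $0, $0  regs=(0,3,8,2,10,1,30,65535)
  step pc=9: and  $2, $6, $7  regs=(0,3,30,2,10,1,30,65535)

$0=0 $1=3 $2=30 $3=2 $4=10 $5=1 $6=30 $7=65535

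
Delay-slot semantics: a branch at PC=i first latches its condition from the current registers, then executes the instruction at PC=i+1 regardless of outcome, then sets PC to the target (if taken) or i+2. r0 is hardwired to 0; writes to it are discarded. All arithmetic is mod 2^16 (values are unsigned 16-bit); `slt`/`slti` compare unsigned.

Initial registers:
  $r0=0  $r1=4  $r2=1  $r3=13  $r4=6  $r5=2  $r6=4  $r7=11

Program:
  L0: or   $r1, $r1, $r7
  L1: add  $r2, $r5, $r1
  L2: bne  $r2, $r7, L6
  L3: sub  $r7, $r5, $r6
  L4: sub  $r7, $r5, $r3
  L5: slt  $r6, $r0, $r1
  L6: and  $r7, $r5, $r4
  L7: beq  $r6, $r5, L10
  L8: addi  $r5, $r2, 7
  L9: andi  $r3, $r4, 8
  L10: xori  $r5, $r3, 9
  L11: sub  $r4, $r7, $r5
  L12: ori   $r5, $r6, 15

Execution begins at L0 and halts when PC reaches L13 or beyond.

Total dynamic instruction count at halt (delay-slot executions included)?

11

[0] or   $r1, $r1, $r7  →  {$r0:0, $r1:15, $r2:1, $r3:13, $r4:6, $r5:2, $r6:4, $r7:11}
[1] add  $r2, $r5, $r1  →  {$r0:0, $r1:15, $r2:17, $r3:13, $r4:6, $r5:2, $r6:4, $r7:11}
[2] bne  $r2, $r7, L6  →  {$r0:0, $r1:15, $r2:17, $r3:13, $r4:6, $r5:2, $r6:4, $r7:11}  ⟨branch taken⟩
[3] sub  $r7, $r5, $r6  →  {$r0:0, $r1:15, $r2:17, $r3:13, $r4:6, $r5:2, $r6:4, $r7:65534}
[6] and  $r7, $r5, $r4  →  {$r0:0, $r1:15, $r2:17, $r3:13, $r4:6, $r5:2, $r6:4, $r7:2}
[7] beq  $r6, $r5, L10  →  {$r0:0, $r1:15, $r2:17, $r3:13, $r4:6, $r5:2, $r6:4, $r7:2}  ⟨branch fallthrough⟩
[8] addi  $r5, $r2, 7  →  {$r0:0, $r1:15, $r2:17, $r3:13, $r4:6, $r5:24, $r6:4, $r7:2}
[9] andi  $r3, $r4, 8  →  {$r0:0, $r1:15, $r2:17, $r3:0, $r4:6, $r5:24, $r6:4, $r7:2}
[10] xori  $r5, $r3, 9  →  {$r0:0, $r1:15, $r2:17, $r3:0, $r4:6, $r5:9, $r6:4, $r7:2}
[11] sub  $r4, $r7, $r5  →  {$r0:0, $r1:15, $r2:17, $r3:0, $r4:65529, $r5:9, $r6:4, $r7:2}
[12] ori   $r5, $r6, 15  →  {$r0:0, $r1:15, $r2:17, $r3:0, $r4:65529, $r5:15, $r6:4, $r7:2}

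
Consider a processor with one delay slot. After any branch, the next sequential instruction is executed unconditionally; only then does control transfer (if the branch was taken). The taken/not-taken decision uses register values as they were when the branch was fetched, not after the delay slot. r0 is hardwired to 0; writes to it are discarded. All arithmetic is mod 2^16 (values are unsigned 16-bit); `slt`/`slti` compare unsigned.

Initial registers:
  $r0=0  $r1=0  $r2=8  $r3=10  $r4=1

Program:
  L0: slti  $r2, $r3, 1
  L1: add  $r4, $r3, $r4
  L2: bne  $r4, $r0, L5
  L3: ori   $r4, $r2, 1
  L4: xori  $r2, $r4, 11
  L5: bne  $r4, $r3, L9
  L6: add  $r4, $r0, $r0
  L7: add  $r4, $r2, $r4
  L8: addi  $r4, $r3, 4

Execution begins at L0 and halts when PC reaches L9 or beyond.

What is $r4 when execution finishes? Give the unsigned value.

  step pc=0: slti  $r2, $r3, 1  regs=(0,0,0,10,1)
  step pc=1: add  $r4, $r3, $r4  regs=(0,0,0,10,11)
  step pc=2: bne  $r4, $r0, L5  cond=T  regs=(0,0,0,10,11)
  step pc=3: ori   $r4, $r2, 1  regs=(0,0,0,10,1)
  step pc=5: bne  $r4, $r3, L9  cond=T  regs=(0,0,0,10,1)
  step pc=6: add  $r4, $r0, $r0  regs=(0,0,0,10,0)

0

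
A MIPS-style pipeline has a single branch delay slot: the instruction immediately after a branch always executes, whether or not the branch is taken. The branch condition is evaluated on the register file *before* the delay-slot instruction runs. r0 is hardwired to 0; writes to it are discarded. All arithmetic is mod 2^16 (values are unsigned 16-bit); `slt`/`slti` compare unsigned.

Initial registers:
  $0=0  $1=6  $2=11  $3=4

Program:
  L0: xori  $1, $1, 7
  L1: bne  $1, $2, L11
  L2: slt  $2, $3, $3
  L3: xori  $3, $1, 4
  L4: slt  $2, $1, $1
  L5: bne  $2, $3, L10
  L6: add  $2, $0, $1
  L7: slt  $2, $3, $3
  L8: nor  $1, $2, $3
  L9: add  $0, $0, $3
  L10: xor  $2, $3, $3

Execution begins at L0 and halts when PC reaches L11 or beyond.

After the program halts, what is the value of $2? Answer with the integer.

0

  step pc=0: xori  $1, $1, 7  regs=(0,1,11,4)
  step pc=1: bne  $1, $2, L11  cond=T  regs=(0,1,11,4)
  step pc=2: slt  $2, $3, $3  regs=(0,1,0,4)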